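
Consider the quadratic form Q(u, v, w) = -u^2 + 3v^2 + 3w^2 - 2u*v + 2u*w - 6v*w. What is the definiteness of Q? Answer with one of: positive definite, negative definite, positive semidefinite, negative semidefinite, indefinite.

Write A = [[-1, -1, 1], [-1, 3, -3], [1, -3, 3]].
Row-reducing A symmetrically gives the diagonal entries -1, 4, 0.
So there are 1 positive, 1 negative, 1 zero pivots.
Hence Q is indefinite.

indefinite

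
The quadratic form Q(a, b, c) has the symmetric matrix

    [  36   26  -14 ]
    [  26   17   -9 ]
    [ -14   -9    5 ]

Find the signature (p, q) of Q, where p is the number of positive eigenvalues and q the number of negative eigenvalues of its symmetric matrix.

Congruent diagonalization of A (simultaneous row and column reduction) yields pivots 36, -16/9, 1/4.
Counting signs: 2 positive, 1 negative.

(2, 1)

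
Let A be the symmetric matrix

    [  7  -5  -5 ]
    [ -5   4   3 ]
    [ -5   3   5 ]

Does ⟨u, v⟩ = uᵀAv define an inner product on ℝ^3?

Leading principal minors: Δ_1 = 7, Δ_2 = 3, Δ_3 = 2.
All leading principal minors are positive, so by Sylvester's criterion Q is positive definite.
⟨·,·⟩ is an inner product exactly when A is positive definite.

yes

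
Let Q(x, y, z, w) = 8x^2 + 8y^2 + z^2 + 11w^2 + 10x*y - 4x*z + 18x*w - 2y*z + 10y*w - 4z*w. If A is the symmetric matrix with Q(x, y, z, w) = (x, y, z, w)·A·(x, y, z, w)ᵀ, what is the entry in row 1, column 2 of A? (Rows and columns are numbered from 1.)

The coefficient of x·y in Q is 10. For a symmetric A this equals A[1,2] + A[2,1] = 2·A[1,2].
So A[1,2] = 10/2 = 5.

5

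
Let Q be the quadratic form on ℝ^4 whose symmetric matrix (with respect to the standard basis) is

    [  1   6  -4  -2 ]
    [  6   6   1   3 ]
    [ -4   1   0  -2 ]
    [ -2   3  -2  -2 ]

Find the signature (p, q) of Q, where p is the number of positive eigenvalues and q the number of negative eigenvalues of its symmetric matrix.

Symmetric row and column elimination reduces A to a congruent diagonal form with pivots 1, -30, 29/6, 6/29.
That gives 3 positive, 1 negative pivots.

(3, 1)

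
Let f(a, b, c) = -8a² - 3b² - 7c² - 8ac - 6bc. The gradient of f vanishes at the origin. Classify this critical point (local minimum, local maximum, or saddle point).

local maximum

The Hessian at the origin is H = [[-16, 0, -8], [0, -6, -6], [-8, -6, -14]].
An LDLᵀ factorisation of H has diagonal entries -16, -6, -4.
Counting signs: 3 negative.
H is negative definite, so the origin is a strict local maximum.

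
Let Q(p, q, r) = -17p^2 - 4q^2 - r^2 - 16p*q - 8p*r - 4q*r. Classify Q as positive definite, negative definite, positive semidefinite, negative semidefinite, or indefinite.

negative semidefinite

Write A = [[-17, -8, -4], [-8, -4, -2], [-4, -2, -1]].
Congruent diagonalization of A (simultaneous row and column reduction) yields pivots -17, -4/17, 0.
Counting signs: 2 negative, 1 zero.
Hence Q is negative semidefinite.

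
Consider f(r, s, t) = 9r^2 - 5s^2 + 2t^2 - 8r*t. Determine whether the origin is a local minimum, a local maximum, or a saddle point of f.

The Hessian at the origin is H = [[18, 0, -8], [0, -10, 0], [-8, 0, 4]].
Symmetric row and column elimination reduces H to a congruent diagonal form with pivots 18, -10, 4/9.
That gives 2 positive, 1 negative pivots.
H is indefinite, so the origin is a saddle point.

saddle point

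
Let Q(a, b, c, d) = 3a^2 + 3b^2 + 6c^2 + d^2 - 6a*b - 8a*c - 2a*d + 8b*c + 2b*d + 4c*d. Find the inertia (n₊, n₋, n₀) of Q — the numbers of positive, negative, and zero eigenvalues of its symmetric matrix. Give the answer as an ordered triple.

Write A = [[3, -3, -4, -1], [-3, 3, 4, 1], [-4, 4, 6, 2], [-1, 1, 2, 1]].
Symmetric row and column elimination reduces A to a congruent diagonal form with pivots 3, 0, 2/3, 0.
So there are 2 positive, 2 zero pivots.

(2, 0, 2)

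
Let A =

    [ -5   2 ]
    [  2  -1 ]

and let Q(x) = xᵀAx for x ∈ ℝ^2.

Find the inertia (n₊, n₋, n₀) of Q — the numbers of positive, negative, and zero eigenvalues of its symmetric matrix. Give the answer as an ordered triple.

(0, 2, 0)

Congruent diagonalization of A (simultaneous row and column reduction) yields pivots -5, -1/5.
So there are 2 negative pivots.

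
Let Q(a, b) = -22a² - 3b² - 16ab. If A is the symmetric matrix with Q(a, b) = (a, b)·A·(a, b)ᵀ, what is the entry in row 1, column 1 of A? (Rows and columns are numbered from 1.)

-22

The coefficient of a² in Q is -22, and that is exactly A[1,1].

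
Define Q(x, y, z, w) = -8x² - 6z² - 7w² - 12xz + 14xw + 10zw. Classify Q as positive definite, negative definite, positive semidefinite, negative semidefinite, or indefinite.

negative semidefinite

Write A = [[-8, 0, -6, 7], [0, 0, 0, 0], [-6, 0, -6, 5], [7, 0, 5, -7]].
Row-reducing A symmetrically gives the diagonal entries -8, 0, -3/2, -5/6.
That gives 3 negative, 1 zero pivots.
Hence Q is negative semidefinite.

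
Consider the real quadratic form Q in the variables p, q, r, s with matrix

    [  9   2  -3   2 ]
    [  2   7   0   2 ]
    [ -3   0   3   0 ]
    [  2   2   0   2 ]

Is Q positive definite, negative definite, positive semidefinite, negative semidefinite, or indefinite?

positive definite

Row-reducing A symmetrically gives the diagonal entries 9, 59/9, 114/59, 20/19.
Counting signs: 4 positive.
Hence Q is positive definite.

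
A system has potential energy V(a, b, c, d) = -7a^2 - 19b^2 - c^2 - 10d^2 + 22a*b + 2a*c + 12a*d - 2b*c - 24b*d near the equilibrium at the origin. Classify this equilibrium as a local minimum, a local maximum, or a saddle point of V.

local maximum

The Hessian at the origin is H = [[-14, 22, 2, 12], [22, -38, -2, -24], [2, -2, -2, 0], [12, -24, 0, -20]].
Applying the same elementary operations to the rows and columns of H produces a congruent diagonal matrix with entries -14, -24/7, -4/3, -2.
That gives 4 negative pivots.
H is negative definite, so the origin is a strict local maximum.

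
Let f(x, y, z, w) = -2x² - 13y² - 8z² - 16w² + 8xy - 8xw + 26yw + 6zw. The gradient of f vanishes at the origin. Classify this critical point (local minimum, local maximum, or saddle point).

The Hessian at the origin is H = [[-4, 8, 0, -8], [8, -26, 0, 26], [0, 0, -16, 6], [-8, 26, 6, -32]].
Row-reducing H symmetrically gives the diagonal entries -4, -10, -16, -15/4.
So there are 4 negative pivots.
H is negative definite, so the origin is a strict local maximum.

local maximum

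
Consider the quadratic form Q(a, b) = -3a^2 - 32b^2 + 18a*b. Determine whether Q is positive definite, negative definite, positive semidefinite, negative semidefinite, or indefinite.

The symmetric matrix of Q is A = [[-3, 9], [9, -32]].
Leading principal minors: Δ_1 = -3, Δ_2 = 15.
The signs alternate starting with Δ_1 < 0, so by Sylvester's criterion Q is negative definite.

negative definite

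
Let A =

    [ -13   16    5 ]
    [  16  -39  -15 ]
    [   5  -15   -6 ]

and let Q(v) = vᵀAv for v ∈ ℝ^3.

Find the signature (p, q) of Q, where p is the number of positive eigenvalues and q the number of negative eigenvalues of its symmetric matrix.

(0, 3)

Applying the same elementary operations to the rows and columns of A produces a congruent diagonal matrix with entries -13, -251/13, -6/251.
Counting signs: 3 negative.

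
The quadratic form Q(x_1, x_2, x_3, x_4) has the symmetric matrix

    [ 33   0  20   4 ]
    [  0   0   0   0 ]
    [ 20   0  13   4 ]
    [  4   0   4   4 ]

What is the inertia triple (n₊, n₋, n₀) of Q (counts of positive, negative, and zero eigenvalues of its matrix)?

Congruent diagonalization of A (simultaneous row and column reduction) yields pivots 33, 0, 29/33, 20/29.
So there are 3 positive, 1 zero pivots.

(3, 0, 1)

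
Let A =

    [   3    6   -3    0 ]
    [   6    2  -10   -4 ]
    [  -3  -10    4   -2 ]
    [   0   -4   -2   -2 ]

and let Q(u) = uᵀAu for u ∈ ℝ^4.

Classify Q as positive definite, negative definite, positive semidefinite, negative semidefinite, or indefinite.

indefinite

Row-reducing A symmetrically gives the diagonal entries 3, -10, 13/5, -6/13.
That gives 2 positive, 2 negative pivots.
Hence Q is indefinite.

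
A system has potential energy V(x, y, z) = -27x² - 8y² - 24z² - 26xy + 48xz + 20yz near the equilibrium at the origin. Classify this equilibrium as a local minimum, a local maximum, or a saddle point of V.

local maximum

The Hessian at the origin is H = [[-54, -26, 48], [-26, -16, 20], [48, 20, -48]].
Symmetric row and column elimination reduces H to a congruent diagonal form with pivots -54, -94/27, -120/47.
That gives 3 negative pivots.
H is negative definite, so the origin is a strict local maximum.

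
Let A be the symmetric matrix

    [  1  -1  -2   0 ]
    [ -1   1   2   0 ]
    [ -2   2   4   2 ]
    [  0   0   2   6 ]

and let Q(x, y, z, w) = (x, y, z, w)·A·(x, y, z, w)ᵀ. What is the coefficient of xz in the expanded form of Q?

The coefficient of xz is A[1,3] + A[3,1] = 2·(-2) = -4.

-4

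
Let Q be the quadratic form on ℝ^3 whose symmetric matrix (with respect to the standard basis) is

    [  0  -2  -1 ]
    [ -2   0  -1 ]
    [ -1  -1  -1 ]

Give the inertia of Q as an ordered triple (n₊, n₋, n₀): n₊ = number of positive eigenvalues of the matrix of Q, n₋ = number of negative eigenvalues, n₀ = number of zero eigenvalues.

(1, 1, 1)

By Sylvester's law of inertia any congruent diagonalization of A has 1 positive, 1 negative and 1 zero entries.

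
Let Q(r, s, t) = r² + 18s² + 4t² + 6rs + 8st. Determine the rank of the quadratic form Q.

Write A = [[1, 3, 0], [3, 18, 4], [0, 4, 4]].
Symmetric row and column elimination reduces A to a congruent diagonal form with pivots 1, 9, 20/9.
Counting signs: 3 positive.
The rank is the number of nonzero pivots: 3.

3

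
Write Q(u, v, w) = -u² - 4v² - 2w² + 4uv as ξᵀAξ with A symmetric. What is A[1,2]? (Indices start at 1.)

2

The coefficient of u·v in Q is 4. For a symmetric A this equals A[1,2] + A[2,1] = 2·A[1,2].
So A[1,2] = 4/2 = 2.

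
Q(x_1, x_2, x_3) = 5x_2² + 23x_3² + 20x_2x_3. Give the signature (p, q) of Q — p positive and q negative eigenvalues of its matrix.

Write A = [[0, 0, 0], [0, 5, 10], [0, 10, 23]].
Row-reducing A symmetrically gives the diagonal entries 0, 5, 3.
Counting signs: 2 positive, 1 zero.

(2, 0)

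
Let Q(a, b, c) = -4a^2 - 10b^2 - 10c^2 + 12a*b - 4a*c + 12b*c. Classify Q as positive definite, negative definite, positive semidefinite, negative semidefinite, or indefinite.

negative semidefinite

Write A = [[-4, 6, -2], [6, -10, 6], [-2, 6, -10]].
Applying the same elementary operations to the rows and columns of A produces a congruent diagonal matrix with entries -4, -1, 0.
So there are 2 negative, 1 zero pivots.
Hence Q is negative semidefinite.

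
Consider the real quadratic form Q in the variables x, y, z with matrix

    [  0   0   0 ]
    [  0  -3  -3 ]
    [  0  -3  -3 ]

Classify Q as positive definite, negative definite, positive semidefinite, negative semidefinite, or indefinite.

Row-reducing A symmetrically gives the diagonal entries 0, -3, 0.
Counting signs: 1 negative, 2 zero.
Hence Q is negative semidefinite.

negative semidefinite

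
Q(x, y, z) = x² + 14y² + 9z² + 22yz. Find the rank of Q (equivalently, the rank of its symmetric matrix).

The associated matrix is A = [[1, 0, 0], [0, 14, 11], [0, 11, 9]].
Congruent diagonalization of A (simultaneous row and column reduction) yields pivots 1, 14, 5/14.
So there are 3 positive pivots.
The rank is the number of nonzero pivots: 3.

3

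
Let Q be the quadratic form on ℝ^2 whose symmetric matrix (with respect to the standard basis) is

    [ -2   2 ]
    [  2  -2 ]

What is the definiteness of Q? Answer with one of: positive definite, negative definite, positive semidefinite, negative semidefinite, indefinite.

Congruent diagonalization of A (simultaneous row and column reduction) yields pivots -2, 0.
So there are 1 negative, 1 zero pivots.
Hence Q is negative semidefinite.

negative semidefinite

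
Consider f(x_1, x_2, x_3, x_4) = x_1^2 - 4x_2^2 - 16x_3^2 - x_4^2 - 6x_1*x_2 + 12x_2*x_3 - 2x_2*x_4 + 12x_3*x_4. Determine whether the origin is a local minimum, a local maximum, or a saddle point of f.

The Hessian at the origin is H = [[2, -6, 0, 0], [-6, -8, 12, -2], [0, 12, -32, 12], [0, -2, 12, -2]].
Row-reducing H symmetrically gives the diagonal entries 2, -26, -344/13, 120/43.
That gives 2 positive, 2 negative pivots.
H is indefinite, so the origin is a saddle point.

saddle point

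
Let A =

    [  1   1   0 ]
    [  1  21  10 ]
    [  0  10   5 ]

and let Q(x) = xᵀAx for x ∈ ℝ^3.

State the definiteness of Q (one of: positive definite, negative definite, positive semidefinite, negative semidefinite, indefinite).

Symmetric row and column elimination reduces A to a congruent diagonal form with pivots 1, 20, 0.
So there are 2 positive, 1 zero pivots.
Hence Q is positive semidefinite.

positive semidefinite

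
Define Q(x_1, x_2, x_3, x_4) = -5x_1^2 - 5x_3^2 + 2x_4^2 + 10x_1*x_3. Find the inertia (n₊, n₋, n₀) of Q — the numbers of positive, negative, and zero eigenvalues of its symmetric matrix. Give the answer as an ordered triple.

(1, 1, 2)

Write A = [[-5, 0, 5, 0], [0, 0, 0, 0], [5, 0, -5, 0], [0, 0, 0, 2]].
Congruent diagonalization of A (simultaneous row and column reduction) yields pivots -5, 0, 0, 2.
Counting signs: 1 positive, 1 negative, 2 zero.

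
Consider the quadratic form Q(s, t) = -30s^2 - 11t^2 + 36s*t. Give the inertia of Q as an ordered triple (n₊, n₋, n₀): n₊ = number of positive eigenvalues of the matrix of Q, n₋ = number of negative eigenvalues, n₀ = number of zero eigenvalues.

The associated matrix is A = [[-30, 18], [18, -11]].
An LDLᵀ factorisation of A has diagonal entries -30, -1/5.
So there are 2 negative pivots.

(0, 2, 0)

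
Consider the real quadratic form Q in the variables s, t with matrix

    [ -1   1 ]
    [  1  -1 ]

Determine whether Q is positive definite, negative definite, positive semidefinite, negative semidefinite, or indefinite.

negative semidefinite

For the 2×2 matrix [[-1, 1], [1, -1]]: det = -1·-1 − (1)² = 0, trace = -2.
det = 0 so one eigenvalue is zero; the form is semidefinite with the sign of the trace.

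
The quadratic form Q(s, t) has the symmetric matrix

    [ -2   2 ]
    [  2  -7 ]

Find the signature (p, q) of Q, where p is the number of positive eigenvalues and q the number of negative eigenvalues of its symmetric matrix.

(0, 2)

Symmetric row and column elimination reduces A to a congruent diagonal form with pivots -2, -5.
Counting signs: 2 negative.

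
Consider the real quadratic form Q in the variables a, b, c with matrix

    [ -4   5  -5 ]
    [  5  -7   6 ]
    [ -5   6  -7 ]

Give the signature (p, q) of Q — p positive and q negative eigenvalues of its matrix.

(0, 3)

Applying the same elementary operations to the rows and columns of A produces a congruent diagonal matrix with entries -4, -3/4, -2/3.
That gives 3 negative pivots.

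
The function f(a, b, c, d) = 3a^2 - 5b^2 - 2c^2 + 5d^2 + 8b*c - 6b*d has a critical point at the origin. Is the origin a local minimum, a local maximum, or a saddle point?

saddle point

The Hessian at the origin is H = [[6, 0, 0, 0], [0, -10, 8, -6], [0, 8, -4, 0], [0, -6, 0, 10]].
Congruent diagonalization of H (simultaneous row and column reduction) yields pivots 6, -10, 12/5, 4.
So there are 3 positive, 1 negative pivots.
H is indefinite, so the origin is a saddle point.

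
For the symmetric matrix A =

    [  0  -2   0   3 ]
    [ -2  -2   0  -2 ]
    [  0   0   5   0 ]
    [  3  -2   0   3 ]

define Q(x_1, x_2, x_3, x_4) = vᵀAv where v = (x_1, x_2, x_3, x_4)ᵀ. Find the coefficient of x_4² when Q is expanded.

The coefficient of x_4² is the diagonal entry A[4,4] = 3.

3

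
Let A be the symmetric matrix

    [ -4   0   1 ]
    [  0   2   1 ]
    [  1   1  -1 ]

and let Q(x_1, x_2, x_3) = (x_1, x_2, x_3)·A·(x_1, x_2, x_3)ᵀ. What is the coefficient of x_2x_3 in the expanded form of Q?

2

The coefficient of x_2x_3 is A[2,3] + A[3,2] = 2·1 = 2.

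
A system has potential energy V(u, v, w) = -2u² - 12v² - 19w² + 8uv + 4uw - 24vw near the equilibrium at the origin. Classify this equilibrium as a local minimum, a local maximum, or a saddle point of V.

local maximum

The Hessian at the origin is H = [[-4, 8, 4], [8, -24, -24], [4, -24, -38]].
Applying the same elementary operations to the rows and columns of H produces a congruent diagonal matrix with entries -4, -8, -2.
That gives 3 negative pivots.
H is negative definite, so the origin is a strict local maximum.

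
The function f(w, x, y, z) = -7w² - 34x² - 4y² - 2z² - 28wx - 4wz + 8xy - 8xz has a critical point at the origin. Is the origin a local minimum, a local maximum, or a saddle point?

local maximum

The Hessian at the origin is H = [[-14, -28, 0, -4], [-28, -68, 8, -8], [0, 8, -8, 0], [-4, -8, 0, -4]].
Symmetric row and column elimination reduces H to a congruent diagonal form with pivots -14, -12, -8/3, -20/7.
That gives 4 negative pivots.
H is negative definite, so the origin is a strict local maximum.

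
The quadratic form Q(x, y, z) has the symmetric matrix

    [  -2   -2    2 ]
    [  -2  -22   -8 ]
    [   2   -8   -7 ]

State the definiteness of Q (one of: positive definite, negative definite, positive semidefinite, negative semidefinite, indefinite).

Row-reducing A symmetrically gives the diagonal entries -2, -20, 0.
That gives 2 negative, 1 zero pivots.
Hence Q is negative semidefinite.

negative semidefinite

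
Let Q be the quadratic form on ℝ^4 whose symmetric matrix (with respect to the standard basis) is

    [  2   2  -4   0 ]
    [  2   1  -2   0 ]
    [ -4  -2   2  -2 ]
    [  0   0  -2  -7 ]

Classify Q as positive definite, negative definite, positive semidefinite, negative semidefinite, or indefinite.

An LDLᵀ factorisation of A has diagonal entries 2, -1, -2, -5.
Counting signs: 1 positive, 3 negative.
Hence Q is indefinite.

indefinite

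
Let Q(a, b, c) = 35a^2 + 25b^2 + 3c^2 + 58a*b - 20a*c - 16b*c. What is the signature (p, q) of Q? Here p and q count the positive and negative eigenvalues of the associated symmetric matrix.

(3, 0)

The symmetric matrix is A = [[35, 29, -10], [29, 25, -8], [-10, -8, 3]].
Congruent diagonalization of A (simultaneous row and column reduction) yields pivots 35, 34/35, 1/17.
Counting signs: 3 positive.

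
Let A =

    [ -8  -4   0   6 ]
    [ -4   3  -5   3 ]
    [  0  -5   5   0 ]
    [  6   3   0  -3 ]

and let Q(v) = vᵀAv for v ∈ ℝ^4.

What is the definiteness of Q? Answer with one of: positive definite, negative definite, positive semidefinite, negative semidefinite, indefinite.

indefinite

Applying the same elementary operations to the rows and columns of A produces a congruent diagonal matrix with entries -8, 5, 0, 3/2.
That gives 2 positive, 1 negative, 1 zero pivots.
Hence Q is indefinite.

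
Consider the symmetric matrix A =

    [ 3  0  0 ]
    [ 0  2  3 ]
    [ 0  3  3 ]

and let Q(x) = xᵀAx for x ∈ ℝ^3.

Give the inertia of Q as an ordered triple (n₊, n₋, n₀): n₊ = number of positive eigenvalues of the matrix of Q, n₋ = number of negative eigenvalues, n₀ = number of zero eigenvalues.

(2, 1, 0)

Congruent diagonalization of A (simultaneous row and column reduction) yields pivots 3, 2, -3/2.
So there are 2 positive, 1 negative pivots.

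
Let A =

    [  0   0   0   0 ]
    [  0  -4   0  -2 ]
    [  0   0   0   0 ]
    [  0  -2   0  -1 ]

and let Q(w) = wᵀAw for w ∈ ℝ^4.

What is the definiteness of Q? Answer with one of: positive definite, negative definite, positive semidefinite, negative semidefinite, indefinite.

negative semidefinite

Applying the same elementary operations to the rows and columns of A produces a congruent diagonal matrix with entries 0, -4, 0, 0.
That gives 1 negative, 3 zero pivots.
Hence Q is negative semidefinite.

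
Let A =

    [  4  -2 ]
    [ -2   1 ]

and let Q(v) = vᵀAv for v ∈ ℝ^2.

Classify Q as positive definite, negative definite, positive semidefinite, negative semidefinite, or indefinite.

positive semidefinite

For the 2×2 matrix [[4, -2], [-2, 1]]: det = 4·1 − (-2)² = 0, trace = 5.
det = 0 so one eigenvalue is zero; the form is semidefinite with the sign of the trace.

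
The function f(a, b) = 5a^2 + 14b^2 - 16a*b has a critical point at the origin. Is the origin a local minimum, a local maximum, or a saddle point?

The Hessian at the origin is H = [[10, -16], [-16, 28]].
det H = 10·28 − (-16)² = 24 > 0 and H[1,1] = 10 > 0, so H is positive definite.
Therefore the origin is a local minimum.

local minimum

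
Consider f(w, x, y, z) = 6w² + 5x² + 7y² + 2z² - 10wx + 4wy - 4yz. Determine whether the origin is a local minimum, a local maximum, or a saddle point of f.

local minimum

The Hessian at the origin is H = [[12, -10, 4, 0], [-10, 10, 0, 0], [4, 0, 14, -4], [0, 0, -4, 4]].
An LDLᵀ factorisation of H has diagonal entries 12, 5/3, 6, 4/3.
So there are 4 positive pivots.
H is positive definite, so the origin is a strict local minimum.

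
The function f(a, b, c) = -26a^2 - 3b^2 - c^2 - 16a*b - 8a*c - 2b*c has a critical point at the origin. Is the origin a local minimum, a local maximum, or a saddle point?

local maximum

The Hessian at the origin is H = [[-52, -16, -8], [-16, -6, -2], [-8, -2, -2]].
Symmetric row and column elimination reduces H to a congruent diagonal form with pivots -52, -14/13, -4/7.
So there are 3 negative pivots.
H is negative definite, so the origin is a strict local maximum.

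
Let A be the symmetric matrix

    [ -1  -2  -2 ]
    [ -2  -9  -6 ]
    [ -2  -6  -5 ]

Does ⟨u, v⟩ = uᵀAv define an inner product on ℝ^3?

no

An LDLᵀ factorisation of A has diagonal entries -1, -5, -1/5.
Counting signs: 3 negative.
Hence Q is negative definite.
⟨·,·⟩ is an inner product exactly when A is positive definite.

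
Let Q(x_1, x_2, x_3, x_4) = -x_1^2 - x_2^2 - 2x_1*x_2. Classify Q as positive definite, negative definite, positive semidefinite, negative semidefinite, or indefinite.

negative semidefinite

The associated matrix is A = [[-1, -1, 0, 0], [-1, -1, 0, 0], [0, 0, 0, 0], [0, 0, 0, 0]].
Row-reducing A symmetrically gives the diagonal entries -1, 0, 0, 0.
That gives 1 negative, 3 zero pivots.
Hence Q is negative semidefinite.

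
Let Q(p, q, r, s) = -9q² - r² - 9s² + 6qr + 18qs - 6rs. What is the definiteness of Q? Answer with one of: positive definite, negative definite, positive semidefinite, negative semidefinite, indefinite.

negative semidefinite

Write A = [[0, 0, 0, 0], [0, -9, 3, 9], [0, 3, -1, -3], [0, 9, -3, -9]].
Symmetric row and column elimination reduces A to a congruent diagonal form with pivots 0, -9, 0, 0.
So there are 1 negative, 3 zero pivots.
Hence Q is negative semidefinite.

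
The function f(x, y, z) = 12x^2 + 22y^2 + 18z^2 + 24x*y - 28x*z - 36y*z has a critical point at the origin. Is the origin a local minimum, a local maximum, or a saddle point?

The Hessian at the origin is H = [[24, 24, -28], [24, 44, -36], [-28, -36, 36]].
Row-reducing H symmetrically gives the diagonal entries 24, 20, 2/15.
So there are 3 positive pivots.
H is positive definite, so the origin is a strict local minimum.

local minimum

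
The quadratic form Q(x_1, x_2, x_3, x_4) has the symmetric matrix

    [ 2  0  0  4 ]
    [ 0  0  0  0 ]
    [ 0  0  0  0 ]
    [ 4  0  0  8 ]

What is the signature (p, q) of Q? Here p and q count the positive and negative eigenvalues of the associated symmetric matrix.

Congruent diagonalization of A (simultaneous row and column reduction) yields pivots 2, 0, 0, 0.
So there are 1 positive, 3 zero pivots.

(1, 0)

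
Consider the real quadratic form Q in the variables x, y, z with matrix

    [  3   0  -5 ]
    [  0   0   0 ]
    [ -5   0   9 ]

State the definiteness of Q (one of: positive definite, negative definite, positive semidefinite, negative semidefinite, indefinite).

Applying the same elementary operations to the rows and columns of A produces a congruent diagonal matrix with entries 3, 0, 2/3.
Counting signs: 2 positive, 1 zero.
Hence Q is positive semidefinite.

positive semidefinite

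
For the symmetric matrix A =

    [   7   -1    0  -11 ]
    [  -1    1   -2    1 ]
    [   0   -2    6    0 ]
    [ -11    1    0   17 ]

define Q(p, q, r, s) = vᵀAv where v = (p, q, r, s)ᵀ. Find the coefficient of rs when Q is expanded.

0

The coefficient of rs is A[3,4] + A[4,3] = 2·0 = 0.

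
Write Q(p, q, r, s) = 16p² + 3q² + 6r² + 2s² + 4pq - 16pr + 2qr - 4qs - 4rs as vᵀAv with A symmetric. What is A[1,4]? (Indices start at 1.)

The coefficient of p·s in Q is 0. For a symmetric A this equals A[1,4] + A[4,1] = 2·A[1,4].
So A[1,4] = 0/2 = 0.

0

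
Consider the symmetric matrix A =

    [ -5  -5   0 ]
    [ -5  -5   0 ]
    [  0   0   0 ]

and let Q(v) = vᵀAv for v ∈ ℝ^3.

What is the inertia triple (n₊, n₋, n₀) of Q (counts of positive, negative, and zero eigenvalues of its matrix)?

Row-reducing A symmetrically gives the diagonal entries -5, 0, 0.
Counting signs: 1 negative, 2 zero.

(0, 1, 2)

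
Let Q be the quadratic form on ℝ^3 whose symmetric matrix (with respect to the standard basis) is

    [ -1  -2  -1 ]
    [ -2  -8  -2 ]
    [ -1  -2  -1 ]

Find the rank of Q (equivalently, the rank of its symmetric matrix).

2

Row-reducing A symmetrically gives the diagonal entries -1, -4, 0.
That gives 2 negative, 1 zero pivots.
The rank is the number of nonzero pivots: 2.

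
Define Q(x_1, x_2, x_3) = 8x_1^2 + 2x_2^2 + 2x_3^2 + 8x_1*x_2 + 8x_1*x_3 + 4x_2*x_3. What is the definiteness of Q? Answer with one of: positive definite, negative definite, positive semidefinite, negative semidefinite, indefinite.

The associated matrix is A = [[8, 4, 4], [4, 2, 2], [4, 2, 2]].
Row-reducing A symmetrically gives the diagonal entries 8, 0, 0.
Counting signs: 1 positive, 2 zero.
Hence Q is positive semidefinite.

positive semidefinite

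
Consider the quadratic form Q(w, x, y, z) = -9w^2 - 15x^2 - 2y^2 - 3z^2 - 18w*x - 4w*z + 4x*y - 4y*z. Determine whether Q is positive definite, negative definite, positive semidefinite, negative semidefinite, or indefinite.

Write A = [[-9, -9, 0, -2], [-9, -15, 2, 0], [0, 2, -2, -2], [-2, 0, -2, -3]].
Applying the same elementary operations to the rows and columns of A produces a congruent diagonal matrix with entries -9, -6, -4/3, -5/9.
Counting signs: 4 negative.
Hence Q is negative definite.

negative definite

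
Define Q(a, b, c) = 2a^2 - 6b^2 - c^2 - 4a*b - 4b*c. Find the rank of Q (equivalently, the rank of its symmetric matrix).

The symmetric matrix is A = [[2, -2, 0], [-2, -6, -2], [0, -2, -1]].
Symmetric row and column elimination reduces A to a congruent diagonal form with pivots 2, -8, -1/2.
Counting signs: 1 positive, 2 negative.
The rank is the number of nonzero pivots: 3.

3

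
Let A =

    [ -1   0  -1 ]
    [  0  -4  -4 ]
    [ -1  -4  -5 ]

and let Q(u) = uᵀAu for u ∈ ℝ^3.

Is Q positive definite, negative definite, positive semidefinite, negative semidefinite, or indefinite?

negative semidefinite

Congruent diagonalization of A (simultaneous row and column reduction) yields pivots -1, -4, 0.
That gives 2 negative, 1 zero pivots.
Hence Q is negative semidefinite.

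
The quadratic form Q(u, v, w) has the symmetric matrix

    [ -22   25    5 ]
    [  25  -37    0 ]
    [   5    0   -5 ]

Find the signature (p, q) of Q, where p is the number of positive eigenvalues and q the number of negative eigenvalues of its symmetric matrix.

Row-reducing A symmetrically gives the diagonal entries -22, -189/22, -20/189.
So there are 3 negative pivots.

(0, 3)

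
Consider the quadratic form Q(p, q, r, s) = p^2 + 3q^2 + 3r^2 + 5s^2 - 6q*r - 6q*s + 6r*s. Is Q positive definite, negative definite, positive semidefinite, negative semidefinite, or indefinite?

positive semidefinite

The associated matrix is A = [[1, 0, 0, 0], [0, 3, -3, -3], [0, -3, 3, 3], [0, -3, 3, 5]].
Symmetric row and column elimination reduces A to a congruent diagonal form with pivots 1, 3, 0, 2.
That gives 3 positive, 1 zero pivots.
Hence Q is positive semidefinite.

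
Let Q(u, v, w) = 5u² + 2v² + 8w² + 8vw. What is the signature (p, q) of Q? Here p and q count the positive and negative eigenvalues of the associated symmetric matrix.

The symmetric matrix is A = [[5, 0, 0], [0, 2, 4], [0, 4, 8]].
Congruent diagonalization of A (simultaneous row and column reduction) yields pivots 5, 2, 0.
Counting signs: 2 positive, 1 zero.

(2, 0)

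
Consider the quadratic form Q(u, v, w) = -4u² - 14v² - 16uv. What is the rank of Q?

The associated matrix is A = [[-4, -8, 0], [-8, -14, 0], [0, 0, 0]].
Row-reducing A symmetrically gives the diagonal entries -4, 2, 0.
So there are 1 positive, 1 negative, 1 zero pivots.
The rank is the number of nonzero pivots: 2.

2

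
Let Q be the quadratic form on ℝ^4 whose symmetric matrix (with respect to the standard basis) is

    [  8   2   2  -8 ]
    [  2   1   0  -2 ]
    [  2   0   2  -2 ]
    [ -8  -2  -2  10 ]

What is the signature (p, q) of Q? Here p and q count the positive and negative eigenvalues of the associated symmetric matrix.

An LDLᵀ factorisation of A has diagonal entries 8, 1/2, 1, 2.
That gives 4 positive pivots.

(4, 0)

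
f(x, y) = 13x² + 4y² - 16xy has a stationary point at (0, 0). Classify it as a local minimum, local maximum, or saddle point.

The Hessian at the origin is H = [[26, -16], [-16, 8]].
det H = 26·8 − (-16)² = -48 < 0, so H is indefinite.
Therefore the origin is a saddle point.

saddle point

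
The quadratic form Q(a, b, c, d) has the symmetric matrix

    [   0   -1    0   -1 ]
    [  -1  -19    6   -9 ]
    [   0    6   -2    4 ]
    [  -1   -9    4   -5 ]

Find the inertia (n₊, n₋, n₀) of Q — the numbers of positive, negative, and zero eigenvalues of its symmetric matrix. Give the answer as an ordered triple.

By Sylvester's law of inertia any congruent diagonalization of A has 1 positive, 3 negative and 0 zero entries.

(1, 3, 0)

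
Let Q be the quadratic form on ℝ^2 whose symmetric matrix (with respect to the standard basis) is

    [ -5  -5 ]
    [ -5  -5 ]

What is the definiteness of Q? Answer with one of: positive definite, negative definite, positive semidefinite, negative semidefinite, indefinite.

Congruent diagonalization of A (simultaneous row and column reduction) yields pivots -5, 0.
So there are 1 negative, 1 zero pivots.
Hence Q is negative semidefinite.

negative semidefinite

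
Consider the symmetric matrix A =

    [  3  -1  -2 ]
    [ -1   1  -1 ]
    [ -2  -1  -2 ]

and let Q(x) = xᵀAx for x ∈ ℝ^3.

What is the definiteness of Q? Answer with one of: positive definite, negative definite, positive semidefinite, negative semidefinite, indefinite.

Applying the same elementary operations to the rows and columns of A produces a congruent diagonal matrix with entries 3, 2/3, -15/2.
So there are 2 positive, 1 negative pivots.
Hence Q is indefinite.

indefinite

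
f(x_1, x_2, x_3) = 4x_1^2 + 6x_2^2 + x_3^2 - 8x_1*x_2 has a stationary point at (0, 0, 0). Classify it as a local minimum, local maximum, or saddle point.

The Hessian at the origin is H = [[8, -8, 0], [-8, 12, 0], [0, 0, 2]].
Applying the same elementary operations to the rows and columns of H produces a congruent diagonal matrix with entries 8, 4, 2.
That gives 3 positive pivots.
H is positive definite, so the origin is a strict local minimum.

local minimum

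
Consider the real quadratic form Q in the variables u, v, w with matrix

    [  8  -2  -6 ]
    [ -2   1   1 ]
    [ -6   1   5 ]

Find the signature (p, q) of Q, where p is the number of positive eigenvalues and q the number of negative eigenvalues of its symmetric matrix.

(2, 0)

Row-reducing A symmetrically gives the diagonal entries 8, 1/2, 0.
Counting signs: 2 positive, 1 zero.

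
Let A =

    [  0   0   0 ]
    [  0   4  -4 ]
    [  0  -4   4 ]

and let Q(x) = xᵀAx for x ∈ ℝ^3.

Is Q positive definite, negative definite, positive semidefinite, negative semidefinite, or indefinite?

Row-reducing A symmetrically gives the diagonal entries 0, 4, 0.
So there are 1 positive, 2 zero pivots.
Hence Q is positive semidefinite.

positive semidefinite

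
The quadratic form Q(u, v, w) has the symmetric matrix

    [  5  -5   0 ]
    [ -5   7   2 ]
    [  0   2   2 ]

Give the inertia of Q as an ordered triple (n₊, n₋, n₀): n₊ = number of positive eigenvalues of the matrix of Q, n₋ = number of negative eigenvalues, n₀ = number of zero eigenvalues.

(2, 0, 1)

Congruent diagonalization of A (simultaneous row and column reduction) yields pivots 5, 2, 0.
So there are 2 positive, 1 zero pivots.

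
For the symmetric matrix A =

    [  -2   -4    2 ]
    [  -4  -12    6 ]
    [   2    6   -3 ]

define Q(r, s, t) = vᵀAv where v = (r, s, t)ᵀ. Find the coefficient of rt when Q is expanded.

4

The coefficient of rt is A[1,3] + A[3,1] = 2·2 = 4.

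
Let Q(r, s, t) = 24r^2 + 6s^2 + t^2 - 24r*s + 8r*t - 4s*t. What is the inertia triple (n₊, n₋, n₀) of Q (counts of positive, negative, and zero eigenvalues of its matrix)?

(2, 0, 1)

Write A = [[24, -12, 4], [-12, 6, -2], [4, -2, 1]].
Congruent diagonalization of A (simultaneous row and column reduction) yields pivots 24, 0, 1/3.
So there are 2 positive, 1 zero pivots.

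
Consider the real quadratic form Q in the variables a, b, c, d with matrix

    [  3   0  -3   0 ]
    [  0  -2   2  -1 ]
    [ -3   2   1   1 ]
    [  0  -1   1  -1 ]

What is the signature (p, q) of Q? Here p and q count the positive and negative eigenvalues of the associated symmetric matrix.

Row-reducing A symmetrically gives the diagonal entries 3, -2, 0, -1/2.
So there are 1 positive, 2 negative, 1 zero pivots.

(1, 2)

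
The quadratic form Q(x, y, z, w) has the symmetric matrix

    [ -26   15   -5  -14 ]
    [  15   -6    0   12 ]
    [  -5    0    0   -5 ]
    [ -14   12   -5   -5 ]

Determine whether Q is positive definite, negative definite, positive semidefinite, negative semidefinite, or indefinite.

Symmetric row and column elimination reduces A to a congruent diagonal form with pivots -26, 69/26, -50/23, -3/2.
Counting signs: 1 positive, 3 negative.
Hence Q is indefinite.

indefinite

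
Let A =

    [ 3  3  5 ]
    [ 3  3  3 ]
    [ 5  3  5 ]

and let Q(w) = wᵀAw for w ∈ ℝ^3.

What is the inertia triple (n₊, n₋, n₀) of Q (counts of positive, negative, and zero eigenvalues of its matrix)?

(2, 1, 0)

By Sylvester's law of inertia any congruent diagonalization of A has 2 positive, 1 negative and 0 zero entries.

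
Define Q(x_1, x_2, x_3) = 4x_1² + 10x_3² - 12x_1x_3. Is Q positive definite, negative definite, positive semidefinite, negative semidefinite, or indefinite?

positive semidefinite

The associated matrix is A = [[4, 0, -6], [0, 0, 0], [-6, 0, 10]].
Applying the same elementary operations to the rows and columns of A produces a congruent diagonal matrix with entries 4, 0, 1.
Counting signs: 2 positive, 1 zero.
Hence Q is positive semidefinite.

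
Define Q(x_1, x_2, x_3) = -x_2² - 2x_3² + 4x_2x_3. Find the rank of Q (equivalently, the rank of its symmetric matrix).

2

The symmetric matrix is A = [[0, 0, 0], [0, -1, 2], [0, 2, -2]].
Applying the same elementary operations to the rows and columns of A produces a congruent diagonal matrix with entries 0, -1, 2.
That gives 1 positive, 1 negative, 1 zero pivots.
The rank is the number of nonzero pivots: 2.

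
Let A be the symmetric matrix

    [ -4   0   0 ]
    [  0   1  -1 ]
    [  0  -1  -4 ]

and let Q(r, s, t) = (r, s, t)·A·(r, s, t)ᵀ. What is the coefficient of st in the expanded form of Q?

The coefficient of st is A[2,3] + A[3,2] = 2·(-1) = -2.

-2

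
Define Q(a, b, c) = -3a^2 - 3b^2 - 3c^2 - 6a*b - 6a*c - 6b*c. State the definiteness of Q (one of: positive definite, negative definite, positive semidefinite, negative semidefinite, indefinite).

negative semidefinite

The associated matrix is A = [[-3, -3, -3], [-3, -3, -3], [-3, -3, -3]].
Applying the same elementary operations to the rows and columns of A produces a congruent diagonal matrix with entries -3, 0, 0.
Counting signs: 1 negative, 2 zero.
Hence Q is negative semidefinite.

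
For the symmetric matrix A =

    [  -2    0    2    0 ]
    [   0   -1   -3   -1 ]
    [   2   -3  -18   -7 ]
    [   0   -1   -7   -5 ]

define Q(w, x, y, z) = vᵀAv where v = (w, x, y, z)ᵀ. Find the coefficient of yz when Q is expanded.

The coefficient of yz is A[3,4] + A[4,3] = 2·(-7) = -14.

-14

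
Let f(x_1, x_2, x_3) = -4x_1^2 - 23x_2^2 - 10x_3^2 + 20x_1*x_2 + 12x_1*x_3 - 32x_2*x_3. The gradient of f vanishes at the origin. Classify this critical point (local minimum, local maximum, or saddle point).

saddle point

The Hessian at the origin is H = [[-8, 20, 12], [20, -46, -32], [12, -32, -20]].
Applying the same elementary operations to the rows and columns of H produces a congruent diagonal matrix with entries -8, 4, -3.
So there are 1 positive, 2 negative pivots.
H is indefinite, so the origin is a saddle point.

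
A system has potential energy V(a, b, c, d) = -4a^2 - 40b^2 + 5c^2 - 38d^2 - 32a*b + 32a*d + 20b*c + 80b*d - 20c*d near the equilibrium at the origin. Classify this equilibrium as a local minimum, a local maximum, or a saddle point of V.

saddle point

The Hessian at the origin is H = [[-8, -32, 0, 32], [-32, -80, 20, 80], [0, 20, 10, -20], [32, 80, -20, -76]].
Symmetric row and column elimination reduces H to a congruent diagonal form with pivots -8, 48, 5/3, 4.
Counting signs: 3 positive, 1 negative.
H is indefinite, so the origin is a saddle point.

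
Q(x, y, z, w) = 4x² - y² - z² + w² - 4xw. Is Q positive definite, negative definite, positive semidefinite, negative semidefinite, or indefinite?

indefinite

The symmetric matrix is A = [[4, 0, 0, -2], [0, -1, 0, 0], [0, 0, -1, 0], [-2, 0, 0, 1]].
Congruent diagonalization of A (simultaneous row and column reduction) yields pivots 4, -1, -1, 0.
That gives 1 positive, 2 negative, 1 zero pivots.
Hence Q is indefinite.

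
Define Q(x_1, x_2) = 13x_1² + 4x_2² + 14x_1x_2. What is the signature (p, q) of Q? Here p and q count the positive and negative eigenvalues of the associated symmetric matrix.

(2, 0)

The associated matrix is A = [[13, 7], [7, 4]].
Symmetric row and column elimination reduces A to a congruent diagonal form with pivots 13, 3/13.
So there are 2 positive pivots.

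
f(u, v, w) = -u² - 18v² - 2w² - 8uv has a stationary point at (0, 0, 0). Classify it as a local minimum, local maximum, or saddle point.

The Hessian at the origin is H = [[-2, -8, 0], [-8, -36, 0], [0, 0, -4]].
Applying the same elementary operations to the rows and columns of H produces a congruent diagonal matrix with entries -2, -4, -4.
That gives 3 negative pivots.
H is negative definite, so the origin is a strict local maximum.

local maximum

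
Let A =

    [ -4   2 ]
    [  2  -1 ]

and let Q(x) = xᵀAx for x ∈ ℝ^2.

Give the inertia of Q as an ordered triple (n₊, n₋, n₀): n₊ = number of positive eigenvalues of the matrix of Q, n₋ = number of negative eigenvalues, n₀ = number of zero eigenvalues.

Congruent diagonalization of A (simultaneous row and column reduction) yields pivots -4, 0.
So there are 1 negative, 1 zero pivots.

(0, 1, 1)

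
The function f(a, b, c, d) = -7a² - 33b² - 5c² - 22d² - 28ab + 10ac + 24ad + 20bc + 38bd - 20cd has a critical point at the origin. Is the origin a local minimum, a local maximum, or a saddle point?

The Hessian at the origin is H = [[-14, -28, 10, 24], [-28, -66, 20, 38], [10, 20, -10, -20], [24, 38, -20, -44]].
An LDLᵀ factorisation of H has diagonal entries -14, -10, -20/7, 10.
So there are 1 positive, 3 negative pivots.
H is indefinite, so the origin is a saddle point.

saddle point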